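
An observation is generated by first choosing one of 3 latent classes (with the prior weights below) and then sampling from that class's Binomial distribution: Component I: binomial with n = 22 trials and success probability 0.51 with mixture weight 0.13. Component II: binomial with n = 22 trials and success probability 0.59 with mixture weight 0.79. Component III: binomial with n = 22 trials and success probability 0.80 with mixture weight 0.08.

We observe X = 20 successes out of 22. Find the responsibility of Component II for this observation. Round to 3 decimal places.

0.086

Apply Bayes' rule: the posterior for each component is proportional to its prior times its likelihood at x.
Binomial probabilities:
  f_I = 7.85973e-05
  f_II = 0.00101442
  f_III = 0.10653
Prior × likelihood for each component:
  P(Z=I)·f_I = 0.13 × 7.85973e-05 = 1.02176e-05
  P(Z=II)·f_II = 0.79 × 0.00101442 = 0.000801396
  P(Z=III)·f_III = 0.08 × 0.10653 = 0.0085224
Denominator: 1.02176e-05 + 0.000801396 + 0.0085224 = 0.00933401
Responsibility of Component II: 0.000801396 / 0.00933401 ≈ 0.086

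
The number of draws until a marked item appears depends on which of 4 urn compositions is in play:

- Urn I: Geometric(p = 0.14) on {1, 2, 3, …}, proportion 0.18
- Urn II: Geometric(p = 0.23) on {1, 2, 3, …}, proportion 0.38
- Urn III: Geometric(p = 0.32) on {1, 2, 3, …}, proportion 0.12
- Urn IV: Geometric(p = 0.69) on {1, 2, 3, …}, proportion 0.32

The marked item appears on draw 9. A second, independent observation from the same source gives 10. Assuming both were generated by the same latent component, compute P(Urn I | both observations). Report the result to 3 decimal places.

0.517

Apply Bayes' rule: the posterior for each component is proportional to its prior times its likelihood at x.
Since both observations come from the same component, the likelihood for component k is f_k(x₁)·f_k(x₂).
  p_I = [0.14·(1−0.14)^8 = 0.14·0.299218 = 0.0418905] × [0.0360258] = 0.00150914
  p_II = [0.23·(1−0.23)^8 = 0.23·0.123574 = 0.0284219] × [0.0218849] = 0.000622011
  p_III = [0.32·(1−0.32)^8 = 0.32·0.0457163 = 0.0146292] × [0.00994787] = 0.00014553
  p_IV = [0.69·(1−0.69)^8 = 0.69·8.52891e-05 = 5.88495e-05] × [1.82433e-05] = 1.07361e-09
Prior × likelihood for each component:
  w_I·p_I = 0.18 × 0.00150914 = 0.000271645
  w_II·p_II = 0.38 × 0.000622011 = 0.000236364
  w_III·p_III = 0.12 × 0.00014553 = 1.74636e-05
  w_IV·p_IV = 0.32 × 1.07361e-09 = 3.43556e-10
Denominator: 0.000271645 + 0.000236364 + 1.74636e-05 + 3.43556e-10 = 0.000525473
P(Urn I | x) = 0.000271645 / 0.000525473 ≈ 0.517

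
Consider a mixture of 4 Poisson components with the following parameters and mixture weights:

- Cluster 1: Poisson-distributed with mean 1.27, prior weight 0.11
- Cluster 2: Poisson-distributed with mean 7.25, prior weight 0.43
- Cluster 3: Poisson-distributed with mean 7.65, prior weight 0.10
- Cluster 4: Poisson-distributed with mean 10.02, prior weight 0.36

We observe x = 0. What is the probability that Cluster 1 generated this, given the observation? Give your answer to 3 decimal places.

0.988

P(component k | x) = π_k·f_k(x) / marginal(x), where marginal(x) = Σ_j π_j·f_j(x).
Poisson probabilities:
  f_1 = 0.280832
  f_2 = 0.000710174
  f_3 = 0.000476044
  f_4 = 4.4501e-05
Multiply by the mixture weights:
  π_1·f_1 = 0.11 × 0.280832 = 0.0308915
  π_2·f_2 = 0.43 × 0.000710174 = 0.000305375
  π_3·f_3 = 0.10 × 0.000476044 = 4.76044e-05
  π_4·f_4 = 0.36 × 4.4501e-05 = 1.60203e-05
Sum: 0.0308915 + 0.000305375 + 4.76044e-05 + 1.60203e-05 = 0.0312605
So the posterior for Cluster 1 is 0.0308915 / 0.0312605 ≈ 0.988.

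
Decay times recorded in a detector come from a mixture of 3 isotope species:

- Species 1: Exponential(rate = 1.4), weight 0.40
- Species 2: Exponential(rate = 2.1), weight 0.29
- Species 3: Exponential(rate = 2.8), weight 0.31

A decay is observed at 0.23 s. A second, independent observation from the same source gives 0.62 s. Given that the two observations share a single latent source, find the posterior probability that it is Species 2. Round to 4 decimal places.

P(component k | x) = P(Z=k)·f_k(x) / marginal(x), where marginal(x) = Σ_j P(Z=j)·f_j(x).
Since both observations come from the same component, the likelihood for component k is f_k(x₁)·f_k(x₂).
  L_1 = [1.01458] × [0.587706] = 0.596274
  L_2 = [1.29555] × [0.571173] = 0.739985
  L_3 = [1.47052] × [0.493427] = 0.725597
Prior × likelihood for each component:
  P(Z=1)·L_1 = 0.40 × 0.596274 = 0.238509
  P(Z=2)·L_2 = 0.29 × 0.739985 = 0.214596
  P(Z=3)·L_3 = 0.31 × 0.725597 = 0.224935
Normaliser: 0.238509 + 0.214596 + 0.224935 = 0.67804
Responsibility of Species 2: 0.214596 / 0.67804 ≈ 0.3165

0.3165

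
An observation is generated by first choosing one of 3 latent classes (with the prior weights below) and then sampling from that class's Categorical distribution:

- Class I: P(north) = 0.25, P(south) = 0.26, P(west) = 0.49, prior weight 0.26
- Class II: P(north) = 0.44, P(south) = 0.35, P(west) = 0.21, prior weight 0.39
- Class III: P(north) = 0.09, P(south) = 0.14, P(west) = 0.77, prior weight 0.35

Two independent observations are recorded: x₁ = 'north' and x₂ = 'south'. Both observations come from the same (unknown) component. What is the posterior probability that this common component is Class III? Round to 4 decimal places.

Posterior ∝ prior × likelihood, so P(k | x) ∝ P(Z=k) f_k(x); normalise over all components.
Since both observations come from the same component, the likelihood for component k is f_k(x₁)·f_k(x₂).
  f_I = [0.25] × [0.26] = 0.065
  f_II = [0.44] × [0.35] = 0.154
  f_III = [0.09] × [0.14] = 0.0126
Prior × likelihood for each component:
  P(Z=I)·f_I = 0.26 × 0.065 = 0.0169
  P(Z=II)·f_II = 0.39 × 0.154 = 0.06006
  P(Z=III)·f_III = 0.35 × 0.0126 = 0.00441
Sum: 0.0169 + 0.06006 + 0.00441 = 0.08137
Responsibility of Class III: 0.00441 / 0.08137 ≈ 0.0542

0.0542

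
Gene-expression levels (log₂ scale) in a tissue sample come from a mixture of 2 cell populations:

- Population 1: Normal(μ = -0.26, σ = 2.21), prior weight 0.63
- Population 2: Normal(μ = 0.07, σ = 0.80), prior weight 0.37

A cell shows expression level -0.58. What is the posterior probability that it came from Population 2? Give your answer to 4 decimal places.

The responsibility of component k is P(Z=k) f_k(x) divided by Σ_j P(Z=j) f_j(x).
Component likelihoods at x = -0.58:
  L_1 = (1/(2.21·√(2π)))·exp(−(-0.58−-0.26)²/(2·2.21²)) = 0.180517·exp(-0.01048) = 0.178634
  L_2 = (1/(0.80·√(2π)))·exp(−(-0.58−0.07)²/(2·0.80²)) = 0.498678·exp(-0.33008) = 0.358483
Unnormalised posteriors:
  P(Z=1)·L_1 = 0.63 × 0.178634 = 0.11254
  P(Z=2)·L_2 = 0.37 × 0.358483 = 0.132639
Marginal: 0.11254 + 0.132639 = 0.245179
P(Population 2 | data) ≈ 0.5410

0.5410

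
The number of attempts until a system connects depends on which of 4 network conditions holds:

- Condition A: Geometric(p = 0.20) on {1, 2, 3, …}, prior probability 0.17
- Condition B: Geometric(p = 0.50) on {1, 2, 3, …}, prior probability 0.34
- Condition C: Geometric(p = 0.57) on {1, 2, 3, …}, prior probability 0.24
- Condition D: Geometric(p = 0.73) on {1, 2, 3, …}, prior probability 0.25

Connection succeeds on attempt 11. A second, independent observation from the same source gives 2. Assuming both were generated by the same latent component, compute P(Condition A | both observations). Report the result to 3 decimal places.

0.923

Apply Bayes' rule: the posterior for each component is proportional to its prior times its likelihood at x.
Since both observations come from the same component, the likelihood for component k is f_k(x₁)·f_k(x₂).
  p_A = [0.20·(1−0.20)^10 = 0.20·0.107374 = 0.0214748] × [0.16] = 0.00343597
  p_B = [0.50·(1−0.50)^10 = 0.50·0.000976562 = 0.000488281] × [0.25] = 0.00012207
  p_C = [0.57·(1−0.57)^10 = 0.57·0.000216115 = 0.000123185] × [0.2451] = 3.01928e-05
  p_D = [0.73·(1−0.73)^10 = 0.73·2.05891e-06 = 1.50301e-06] × [0.1971] = 2.96242e-07
Weight by the priors:
  π_A·p_A = 0.17 × 0.00343597 = 0.000584116
  π_B·p_B = 0.34 × 0.00012207 = 4.15039e-05
  π_C·p_C = 0.24 × 3.01928e-05 = 7.24626e-06
  π_D·p_D = 0.25 × 2.96242e-07 = 7.40606e-08
Denominator: 0.000584116 + 4.15039e-05 + 7.24626e-06 + 7.40606e-08 = 0.00063294
Responsibility of Condition A: 0.000584116 / 0.00063294 ≈ 0.923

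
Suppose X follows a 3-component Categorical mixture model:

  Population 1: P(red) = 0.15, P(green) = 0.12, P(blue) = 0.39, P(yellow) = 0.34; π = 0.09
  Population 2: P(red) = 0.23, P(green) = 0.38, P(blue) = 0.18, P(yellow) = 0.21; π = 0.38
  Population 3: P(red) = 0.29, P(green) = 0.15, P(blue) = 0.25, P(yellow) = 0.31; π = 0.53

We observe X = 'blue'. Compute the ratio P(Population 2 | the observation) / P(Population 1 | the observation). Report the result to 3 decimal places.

1.949

Only the two components matter; the odds are (π_i f_i(x)) / (π_j f_j(x)).
Evaluate each component's likelihood at the observed value:
  p_1 = 0.39
  p_2 = 0.18
  p_3 = 0.25
Posterior odds = (π_2·p_2) / (π_1·p_1) = (0.38·0.18) / (0.09·0.39) = 0.0684 / 0.0351 ≈ 1.949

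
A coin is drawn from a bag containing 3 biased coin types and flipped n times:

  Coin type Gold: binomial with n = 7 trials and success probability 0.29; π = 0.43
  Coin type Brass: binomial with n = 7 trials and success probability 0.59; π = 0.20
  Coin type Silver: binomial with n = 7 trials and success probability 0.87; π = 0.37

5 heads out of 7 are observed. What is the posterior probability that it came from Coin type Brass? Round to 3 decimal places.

The responsibility of component k is π_k f_k(x) divided by Σ_j π_j f_j(x).
Component likelihoods at x = 5 heads out of 7:
  p_Gold = 0.0217133
  p_Brass = 0.252375
  p_Silver = 0.17689
Multiply by the mixture weights:
  π_Gold·p_Gold = 0.43 × 0.0217133 = 0.00933672
  π_Brass·p_Brass = 0.20 × 0.252375 = 0.0504751
  π_Silver·p_Silver = 0.37 × 0.17689 = 0.0654491
Normaliser: 0.00933672 + 0.0504751 + 0.0654491 = 0.125261
P(Coin type Brass | 5 heads out of 7) ≈ 0.403

0.403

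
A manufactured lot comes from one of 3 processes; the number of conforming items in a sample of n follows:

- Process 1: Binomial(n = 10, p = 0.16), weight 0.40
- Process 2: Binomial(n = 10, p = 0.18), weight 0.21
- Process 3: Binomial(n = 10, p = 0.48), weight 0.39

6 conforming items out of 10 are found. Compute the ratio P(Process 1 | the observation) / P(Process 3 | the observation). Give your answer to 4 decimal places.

0.0096

Posterior odds = (P(Z=i) f_i(x)) / (P(Z=j) f_j(x)); the normalising sum cancels.
Binomial probabilities:
  f_1 = C(10,6)·0.16^6·0.84^4 = 210·1.67772e-05·0.497871 = 0.00175411
  f_2 = C(10,6)·0.18^6·0.82^4 = 210·3.40122e-05·0.452122 = 0.00322931
  f_3 = C(10,6)·0.48^6·0.52^4 = 210·0.0122306·0.0731162 = 0.187793
Posterior odds = (P(Z=1)·f_1) / (P(Z=3)·f_3) = (0.40·0.00175411) / (0.39·0.187793) = 0.000701643 / 0.0732394 ≈ 0.0096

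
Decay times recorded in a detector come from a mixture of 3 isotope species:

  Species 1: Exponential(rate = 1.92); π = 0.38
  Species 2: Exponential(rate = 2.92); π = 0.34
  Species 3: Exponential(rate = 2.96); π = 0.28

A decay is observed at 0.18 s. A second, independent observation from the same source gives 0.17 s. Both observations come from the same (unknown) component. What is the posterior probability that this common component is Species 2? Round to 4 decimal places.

The responsibility of component k is π_k f_k(x) divided by Σ_j π_j f_j(x).
Since both observations come from the same component, the likelihood for component k is f_k(x₁)·f_k(x₂).
  p_1 = [1.92·e^(−1.92·0.18) = 1.92·e^(−0.3456) = 1.35897] × [1.38531] = 1.88259
  p_2 = [2.92·e^(−2.92·0.18) = 2.92·e^(−0.5256) = 1.72631] × [1.77746] = 3.06843
  p_3 = [2.96·e^(−2.96·0.18) = 2.96·e^(−0.5328) = 1.7374] × [1.78959] = 3.10924
Prior × likelihood for each component:
  π_1·p_1 = 0.38 × 1.88259 = 0.715386
  π_2·p_2 = 0.34 × 3.06843 = 1.04327
  π_3·p_3 = 0.28 × 3.10924 = 0.870587
Marginal: 0.715386 + 1.04327 + 0.870587 = 2.62924
Responsibility of Species 2: 1.04327 / 2.62924 ≈ 0.3968

0.3968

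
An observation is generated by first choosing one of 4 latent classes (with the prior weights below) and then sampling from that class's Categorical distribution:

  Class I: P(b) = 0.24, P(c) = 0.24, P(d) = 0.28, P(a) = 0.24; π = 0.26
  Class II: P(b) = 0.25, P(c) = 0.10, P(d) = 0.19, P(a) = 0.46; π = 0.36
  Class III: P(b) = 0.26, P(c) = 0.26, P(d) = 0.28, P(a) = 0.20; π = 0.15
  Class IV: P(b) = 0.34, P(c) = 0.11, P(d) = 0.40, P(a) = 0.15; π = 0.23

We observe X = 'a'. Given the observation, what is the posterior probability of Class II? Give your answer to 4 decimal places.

0.5662

P(component k | x) = w_k·f_k(x) / marginal(x), where marginal(x) = Σ_j w_j·f_j(x).
Evaluate each component's likelihood at the observed value:
  p_I = P(a | comp) = 0.24
  p_II = P(a | comp) = 0.46
  p_III = P(a | comp) = 0.20
  p_IV = P(a | comp) = 0.15
Unnormalised posteriors:
  w_I·p_I = 0.26 × 0.24 = 0.0624
  w_II·p_II = 0.36 × 0.46 = 0.1656
  w_III·p_III = 0.15 × 0.2 = 0.03
  w_IV·p_IV = 0.23 × 0.15 = 0.0345
Marginal: 0.0624 + 0.1656 + 0.03 + 0.0345 = 0.2925
So the posterior for Class II is 0.1656 / 0.2925 ≈ 0.5662.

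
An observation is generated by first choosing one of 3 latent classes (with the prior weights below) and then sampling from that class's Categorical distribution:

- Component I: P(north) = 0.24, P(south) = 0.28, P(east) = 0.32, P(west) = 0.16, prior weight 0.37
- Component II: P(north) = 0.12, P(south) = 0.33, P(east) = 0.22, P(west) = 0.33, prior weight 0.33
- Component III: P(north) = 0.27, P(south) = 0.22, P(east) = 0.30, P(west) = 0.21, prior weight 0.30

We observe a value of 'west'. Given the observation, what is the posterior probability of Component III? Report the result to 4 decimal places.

0.2726

Apply Bayes' rule: the posterior for each component is proportional to its prior times its likelihood at x.
Categorical probabilities:
  f_I = P(west | comp) = 0.16
  f_II = P(west | comp) = 0.33
  f_III = P(west | comp) = 0.21
Unnormalised posteriors:
  π_I·f_I = 0.37 × 0.16 = 0.0592
  π_II·f_II = 0.33 × 0.33 = 0.1089
  π_III·f_III = 0.30 × 0.21 = 0.063
Sum: 0.0592 + 0.1089 + 0.063 = 0.2311
P(Component III | data) = 0.063 / 0.2311 ≈ 0.2726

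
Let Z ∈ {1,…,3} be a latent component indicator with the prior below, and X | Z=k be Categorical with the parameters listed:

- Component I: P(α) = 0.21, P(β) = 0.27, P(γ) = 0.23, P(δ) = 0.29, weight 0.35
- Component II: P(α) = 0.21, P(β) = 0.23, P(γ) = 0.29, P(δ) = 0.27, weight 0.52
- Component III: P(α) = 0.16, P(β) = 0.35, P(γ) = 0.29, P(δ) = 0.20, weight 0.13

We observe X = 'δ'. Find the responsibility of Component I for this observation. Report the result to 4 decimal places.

Posterior ∝ prior × likelihood, so P(k | x) ∝ w_k f_k(x); normalise over all components.
Evaluate each component's likelihood at the observed value:
  L_I = P(δ | comp) = 0.29
  L_II = P(δ | comp) = 0.27
  L_III = P(δ | comp) = 0.20
Unnormalised posteriors:
  w_I·L_I = 0.35 × 0.29 = 0.1015
  w_II·L_II = 0.52 × 0.27 = 0.1404
  w_III·L_III = 0.13 × 0.2 = 0.026
Evidence: 0.1015 + 0.1404 + 0.026 = 0.2679
So the posterior for Component I is 0.1015 / 0.2679 ≈ 0.3789.

0.3789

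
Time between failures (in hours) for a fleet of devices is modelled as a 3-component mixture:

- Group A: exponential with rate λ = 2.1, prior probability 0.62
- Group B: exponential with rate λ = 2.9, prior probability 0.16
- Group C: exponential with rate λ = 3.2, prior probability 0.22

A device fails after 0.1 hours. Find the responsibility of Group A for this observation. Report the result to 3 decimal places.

The responsibility of component k is π_k f_k(x) divided by Σ_j π_j f_j(x).
Component likelihoods at x = 0.1 hours:
  p_A = 2.1·e^(−2.1·0.1) = 2.1·e^(−0.2100) = 1.70223
  p_B = 2.9·e^(−2.9·0.1) = 2.9·e^(−0.2900) = 2.16996
  p_C = 3.2·e^(−3.2·0.1) = 3.2·e^(−0.3200) = 2.32368
Weight by the priors:
  π_A·p_A = 0.62 × 1.70223 = 1.05538
  π_B·p_B = 0.16 × 2.16996 = 0.347194
  π_C·p_C = 0.22 × 2.32368 = 0.511209
Denominator: 1.05538 + 0.347194 + 0.511209 = 1.91378
Responsibility of Group A: 1.05538 / 1.91378 ≈ 0.551

0.551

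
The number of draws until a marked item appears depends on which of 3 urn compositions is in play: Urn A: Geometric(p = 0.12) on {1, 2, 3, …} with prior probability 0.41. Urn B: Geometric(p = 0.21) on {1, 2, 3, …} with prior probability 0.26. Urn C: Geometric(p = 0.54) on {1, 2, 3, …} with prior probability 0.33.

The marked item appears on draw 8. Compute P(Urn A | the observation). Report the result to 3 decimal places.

By Bayes' theorem, P(k | x) = π_k f_k(x) / Σ_j π_j f_j(x).
Component likelihoods at x = 8:
  f_A = 0.12·(1−0.12)^7 = 0.12·0.408676 = 0.0490411
  f_B = 0.21·(1−0.21)^7 = 0.21·0.192039 = 0.0403282
  f_C = 0.54·(1−0.54)^7 = 0.54·0.00435818 = 0.00235342
Multiply by the mixture weights:
  π_A·f_A = 0.41 × 0.0490411 = 0.0201068
  π_B·f_B = 0.26 × 0.0403282 = 0.0104853
  π_C·f_C = 0.33 × 0.00235342 = 0.000776627
Denominator: 0.0201068 + 0.0104853 + 0.000776627 = 0.0313688
P(Urn A | x) = 0.0201068 / 0.0313688 ≈ 0.641

0.641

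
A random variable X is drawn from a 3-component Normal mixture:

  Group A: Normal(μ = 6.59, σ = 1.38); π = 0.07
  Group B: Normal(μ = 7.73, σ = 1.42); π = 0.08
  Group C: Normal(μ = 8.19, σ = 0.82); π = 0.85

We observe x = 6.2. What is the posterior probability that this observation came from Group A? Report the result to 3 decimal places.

Posterior ∝ prior × likelihood, so P(k | x) ∝ P(Z=k) f_k(x); normalise over all components.
Evaluate each component's likelihood at the observed value:
  L_A = 0.277772
  L_B = 0.157228
  L_C = 0.0255981
Unnormalised posteriors:
  P(Z=A)·L_A = 0.07 × 0.277772 = 0.019444
  P(Z=B)·L_B = 0.08 × 0.157228 = 0.0125782
  P(Z=C)·L_C = 0.85 × 0.0255981 = 0.0217584
Sum: 0.019444 + 0.0125782 + 0.0217584 = 0.0537806
P(Group A | data) ≈ 0.362

0.362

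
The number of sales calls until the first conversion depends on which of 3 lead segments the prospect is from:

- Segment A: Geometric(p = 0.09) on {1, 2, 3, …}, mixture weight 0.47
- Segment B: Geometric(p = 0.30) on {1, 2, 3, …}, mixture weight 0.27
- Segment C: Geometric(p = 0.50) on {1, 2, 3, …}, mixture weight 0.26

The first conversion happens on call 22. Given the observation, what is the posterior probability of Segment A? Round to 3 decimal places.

Posterior ∝ prior × likelihood, so P(k | x) ∝ π_k f_k(x); normalise over all components.
Geometric probabilities:
  L_A = 0.09·(1−0.09)^21 = 0.09·0.137997 = 0.0124197
  L_B = 0.30·(1−0.30)^21 = 0.30·0.000558546 = 0.000167564
  L_C = 0.50·(1−0.50)^21 = 0.50·4.76837e-07 = 2.38419e-07
Weight by the priors:
  π_A·L_A = 0.47 × 0.0124197 = 0.00583727
  π_B·L_B = 0.27 × 0.000167564 = 4.52422e-05
  π_C·L_C = 0.26 × 2.38419e-07 = 6.19888e-08
Evidence: 0.00583727 + 4.52422e-05 + 6.19888e-08 = 0.00588257
P(Segment A | data) ≈ 0.992

0.992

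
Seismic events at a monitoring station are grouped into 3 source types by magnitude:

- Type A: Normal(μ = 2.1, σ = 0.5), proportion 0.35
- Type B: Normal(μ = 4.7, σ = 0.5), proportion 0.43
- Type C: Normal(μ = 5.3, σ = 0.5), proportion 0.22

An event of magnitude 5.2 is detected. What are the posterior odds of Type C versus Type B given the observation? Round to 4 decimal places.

The posterior odds equal the prior odds times the likelihood ratio: (π_i/π_j)·(f_i(x)/f_j(x)).
Component likelihoods at x = 5.2:
  L_A = 3.58757e-09
  L_B = 0.483941
  L_C = 0.782085
Odds = (0.22/0.43) × (0.782085/0.483941) = 0.511628 × 1.61607 ≈ 0.8268

0.8268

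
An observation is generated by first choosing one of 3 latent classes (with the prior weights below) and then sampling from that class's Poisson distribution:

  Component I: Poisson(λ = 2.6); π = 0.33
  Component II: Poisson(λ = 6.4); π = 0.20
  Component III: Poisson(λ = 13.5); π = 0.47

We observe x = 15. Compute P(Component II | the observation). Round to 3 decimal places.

By Bayes' theorem, P(k | x) = π_k f_k(x) / Σ_j π_j f_j(x).
Component likelihoods at x = 15:
  p_I = e^(−2.6)·2.6^15/15! = 9.52653e-08
  p_II = e^(−6.4)·6.4^15/15! = 0.00157295
  p_III = e^(−13.5)·13.5^15/15! = 0.0945217
Prior × likelihood for each component:
  π_I·p_I = 0.33 × 9.52653e-08 = 3.14376e-08
  π_II·p_II = 0.20 × 0.00157295 = 0.00031459
  π_III·p_III = 0.47 × 0.0945217 = 0.0444252
Denominator: 3.14376e-08 + 0.00031459 + 0.0444252 = 0.0447398
P(Component II | 15) ≈ 0.007

0.007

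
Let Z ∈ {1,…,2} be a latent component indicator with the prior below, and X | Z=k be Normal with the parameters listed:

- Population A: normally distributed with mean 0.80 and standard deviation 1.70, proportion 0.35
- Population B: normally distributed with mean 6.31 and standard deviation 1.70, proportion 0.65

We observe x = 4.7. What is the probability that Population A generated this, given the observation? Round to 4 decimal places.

Posterior ∝ prior × likelihood, so P(k | x) ∝ π_k f_k(x); normalise over all components.
Component likelihoods at x = 4.7:
  p_A = 0.0168896
  p_B = 0.149864
Multiply by the mixture weights:
  π_A·p_A = 0.35 × 0.0168896 = 0.00591138
  π_B·p_B = 0.65 × 0.149864 = 0.0974116
Evidence: 0.00591138 + 0.0974116 = 0.103323
Responsibility of Population A: 0.00591138 / 0.103323 ≈ 0.0572

0.0572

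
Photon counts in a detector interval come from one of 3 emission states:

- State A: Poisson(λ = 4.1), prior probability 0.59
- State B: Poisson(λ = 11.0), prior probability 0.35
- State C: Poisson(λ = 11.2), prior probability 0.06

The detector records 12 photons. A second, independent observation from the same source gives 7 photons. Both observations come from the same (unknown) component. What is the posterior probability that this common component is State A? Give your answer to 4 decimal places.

0.0102

Apply Bayes' rule: the posterior for each component is proportional to its prior times its likelihood at x.
Since both observations come from the same component, the likelihood for component k is f_k(x₁)·f_k(x₂).
  p_A = [e^(−4.1)·4.1^12/12! = 0.00078066] × [0.0640397] = 4.99932e-05
  p_B = [e^(−11.0)·11.0^12/12! = 0.10943] × [0.0645772] = 0.00706667
  p_C = [e^(−11.2)·11.2^12/12! = 0.11122] × [0.0599788] = 0.00667081
Prior × likelihood for each component:
  π_A·p_A = 0.59 × 4.99932e-05 = 2.9496e-05
  π_B·p_B = 0.35 × 0.00706667 = 0.00247334
  π_C·p_C = 0.06 × 0.00667081 = 0.000400249
Evidence: 2.9496e-05 + 0.00247334 + 0.000400249 = 0.00290308
P(State A | x₁,x₂) = 2.9496e-05 / 0.00290308 ≈ 0.0102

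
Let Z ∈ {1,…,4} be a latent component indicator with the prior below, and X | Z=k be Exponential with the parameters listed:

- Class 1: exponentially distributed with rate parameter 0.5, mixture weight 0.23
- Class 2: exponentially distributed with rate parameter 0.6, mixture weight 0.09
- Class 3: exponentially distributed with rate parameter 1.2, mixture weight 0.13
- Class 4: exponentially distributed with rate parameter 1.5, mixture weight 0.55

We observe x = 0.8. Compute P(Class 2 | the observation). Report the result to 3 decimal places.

By Bayes' theorem, P(k | x) = P(Z=k) f_k(x) / Σ_j P(Z=j) f_j(x).
Exponential densities:
  L_1 = 0.5·e^(−0.5·0.8) = 0.5·e^(−0.4000) = 0.33516
  L_2 = 0.6·e^(−0.6·0.8) = 0.6·e^(−0.4800) = 0.37127
  L_3 = 1.2·e^(−1.2·0.8) = 1.2·e^(−0.9600) = 0.459471
  L_4 = 1.5·e^(−1.5·0.8) = 1.5·e^(−1.2000) = 0.451791
Prior × likelihood for each component:
  P(Z=1)·L_1 = 0.23 × 0.33516 = 0.0770868
  P(Z=2)·L_2 = 0.09 × 0.37127 = 0.0334143
  P(Z=3)·L_3 = 0.13 × 0.459471 = 0.0597313
  P(Z=4)·L_4 = 0.55 × 0.451791 = 0.248485
Denominator: 0.0770868 + 0.0334143 + 0.0597313 + 0.248485 = 0.418718
P(Class 2 | x) = 0.0334143 / 0.418718 ≈ 0.080

0.080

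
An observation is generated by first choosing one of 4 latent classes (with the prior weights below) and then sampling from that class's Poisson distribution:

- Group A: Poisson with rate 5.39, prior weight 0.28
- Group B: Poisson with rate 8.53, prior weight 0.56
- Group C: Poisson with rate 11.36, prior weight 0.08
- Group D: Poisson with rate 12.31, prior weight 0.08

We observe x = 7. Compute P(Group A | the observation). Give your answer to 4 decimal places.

0.2960

P(component k | x) = π_k·f_k(x) / marginal(x), where marginal(x) = Σ_j π_j·f_j(x).
Component likelihoods at x = 7:
  p_A = e^(−5.39)·5.39^7/7! = 0.119631
  p_B = e^(−8.53)·8.53^7/7! = 0.12873
  p_C = e^(−11.36)·11.36^7/7! = 0.0564459
  p_D = e^(−12.31)·12.31^7/7! = 0.0383011
Multiply by the mixture weights:
  π_A·p_A = 0.28 × 0.119631 = 0.0334967
  π_B·p_B = 0.56 × 0.12873 = 0.072089
  π_C·p_C = 0.08 × 0.0564459 = 0.00451567
  π_D·p_D = 0.08 × 0.0383011 = 0.00306408
Evidence: 0.0334967 + 0.072089 + 0.00451567 + 0.00306408 = 0.113165
Responsibility of Group A: 0.0334967 / 0.113165 ≈ 0.2960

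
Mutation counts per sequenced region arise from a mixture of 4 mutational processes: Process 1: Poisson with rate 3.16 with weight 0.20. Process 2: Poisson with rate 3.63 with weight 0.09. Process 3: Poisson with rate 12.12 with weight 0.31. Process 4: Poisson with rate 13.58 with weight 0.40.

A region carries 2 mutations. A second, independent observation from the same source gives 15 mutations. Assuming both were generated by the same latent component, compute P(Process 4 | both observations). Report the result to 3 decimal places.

Apply Bayes' rule: the posterior for each component is proportional to its prior times its likelihood at x.
Since both observations come from the same component, the likelihood for component k is f_k(x₁)·f_k(x₂).
  f_1 = [0.211823] × [1.01493e-06] = 2.14986e-07
  f_2 = [0.174701] × [5.07704e-06] = 8.86962e-07
  f_3 = [0.000400245] × [0.0745402] = 2.98344e-05
  f_4 = [0.000116695] × [0.0953406] = 1.11257e-05
Multiply by the mixture weights:
  π_1·f_1 = 0.20 × 2.14986e-07 = 4.29971e-08
  π_2·f_2 = 0.09 × 8.86962e-07 = 7.98266e-08
  π_3·f_3 = 0.31 × 2.98344e-05 = 9.24865e-06
  π_4·f_4 = 0.40 × 1.11257e-05 = 4.45029e-06
Sum: 4.29971e-08 + 7.98266e-08 + 9.24865e-06 + 4.45029e-06 = 1.38218e-05
Responsibility of Process 4: 4.45029e-06 / 1.38218e-05 ≈ 0.322

0.322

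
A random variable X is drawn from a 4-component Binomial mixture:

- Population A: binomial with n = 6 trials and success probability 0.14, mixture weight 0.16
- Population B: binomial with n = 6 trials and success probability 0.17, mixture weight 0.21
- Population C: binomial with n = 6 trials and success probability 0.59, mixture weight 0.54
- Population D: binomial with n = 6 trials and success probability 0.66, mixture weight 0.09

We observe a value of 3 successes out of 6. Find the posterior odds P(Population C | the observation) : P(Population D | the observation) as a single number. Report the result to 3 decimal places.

7.516

Posterior odds = (w_i f_i(x)) / (w_j f_j(x)); the normalising sum cancels.
Component likelihoods at x = 3 successes out of 6:
  p_A = C(6,3)·0.14^3·0.86^3 = 20·0.002744·0.636056 = 0.0349068
  p_B = C(6,3)·0.17^3·0.83^3 = 20·0.004913·0.571787 = 0.0561838
  p_C = C(6,3)·0.59^3·0.41^3 = 20·0.205379·0.068921 = 0.283099
  p_D = C(6,3)·0.66^3·0.34^3 = 20·0.287496·0.039304 = 0.225995
0.152873 / 0.0203395 ≈ 7.516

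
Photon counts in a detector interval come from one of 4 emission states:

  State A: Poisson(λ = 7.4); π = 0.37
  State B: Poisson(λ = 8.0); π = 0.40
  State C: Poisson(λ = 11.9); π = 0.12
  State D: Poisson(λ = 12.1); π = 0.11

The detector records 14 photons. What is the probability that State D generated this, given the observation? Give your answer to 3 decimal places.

P(component k | x) = π_k·f_k(x) / marginal(x), where marginal(x) = Σ_j π_j·f_j(x).
Evaluate each component's likelihood at the observed value:
  L_A = e^(−7.4)·7.4^14/14! = 0.0103528
  L_B = e^(−8.0)·8.0^14/14! = 0.0169237
  L_C = e^(−11.9)·11.9^14/14! = 0.0889498
  L_D = e^(−12.1)·12.1^14/14! = 0.0919652
Unnormalised posteriors:
  π_A·L_A = 0.37 × 0.0103528 = 0.00383052
  π_B·L_B = 0.40 × 0.0169237 = 0.00676948
  π_C·L_C = 0.12 × 0.0889498 = 0.010674
  π_D·L_D = 0.11 × 0.0919652 = 0.0101162
Evidence: 0.00383052 + 0.00676948 + 0.010674 + 0.0101162 = 0.0313902
P(State D | 14 photons) = 0.0101162 / 0.0313902 ≈ 0.322

0.322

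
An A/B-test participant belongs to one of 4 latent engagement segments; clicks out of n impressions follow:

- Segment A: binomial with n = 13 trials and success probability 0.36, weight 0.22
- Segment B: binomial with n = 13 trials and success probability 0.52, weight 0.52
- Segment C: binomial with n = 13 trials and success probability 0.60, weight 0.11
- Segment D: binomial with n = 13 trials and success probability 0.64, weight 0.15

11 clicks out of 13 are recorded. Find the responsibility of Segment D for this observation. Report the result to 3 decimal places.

0.480

Posterior ∝ prior × likelihood, so P(k | x) ∝ P(Z=k) f_k(x); normalise over all components.
Component likelihoods at x = 11 clicks out of 13:
  f_A = 0.000420516
  f_B = 0.0135087
  f_C = 0.0452771
  f_D = 0.0745898
Unnormalised posteriors:
  P(Z=A)·f_A = 0.22 × 0.000420516 = 9.25134e-05
  P(Z=B)·f_B = 0.52 × 0.0135087 = 0.00702453
  P(Z=C)·f_C = 0.11 × 0.0452771 = 0.00498048
  P(Z=D)·f_D = 0.15 × 0.0745898 = 0.0111885
Marginal: 9.25134e-05 + 0.00702453 + 0.00498048 + 0.0111885 = 0.023286
P(Segment D | x) = 0.0111885 / 0.023286 ≈ 0.480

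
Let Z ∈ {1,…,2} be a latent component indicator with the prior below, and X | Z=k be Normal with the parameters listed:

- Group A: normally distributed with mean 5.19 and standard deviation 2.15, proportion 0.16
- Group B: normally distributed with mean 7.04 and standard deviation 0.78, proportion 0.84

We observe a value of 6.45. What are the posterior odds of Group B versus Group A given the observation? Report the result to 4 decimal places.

The posterior odds equal the prior odds times the likelihood ratio: (w_i/w_j)·(f_i(x)/f_j(x)).
Normal densities:
  f_A = (1/(2.15·√(2π)))·exp(−(6.45−5.19)²/(2·2.15²)) = 0.185555·exp(-0.17173) = 0.156276
  f_B = (1/(0.78·√(2π)))·exp(−(6.45−7.04)²/(2·0.78²)) = 0.511464·exp(-0.28608) = 0.384214
0.32274 / 0.0250042 ≈ 12.9074

12.9074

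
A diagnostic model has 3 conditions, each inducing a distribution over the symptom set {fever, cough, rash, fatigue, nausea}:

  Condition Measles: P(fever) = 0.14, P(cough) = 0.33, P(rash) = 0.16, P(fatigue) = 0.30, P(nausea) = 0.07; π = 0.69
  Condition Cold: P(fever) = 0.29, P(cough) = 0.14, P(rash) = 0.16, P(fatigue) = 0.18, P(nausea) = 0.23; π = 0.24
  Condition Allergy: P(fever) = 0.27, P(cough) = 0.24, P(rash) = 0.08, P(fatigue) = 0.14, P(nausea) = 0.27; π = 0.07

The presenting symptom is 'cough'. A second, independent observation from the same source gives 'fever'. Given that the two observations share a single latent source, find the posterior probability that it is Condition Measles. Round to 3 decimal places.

0.691

The responsibility of component k is π_k f_k(x) divided by Σ_j π_j f_j(x).
Since both observations come from the same component, the likelihood for component k is f_k(x₁)·f_k(x₂).
  f_Measles = [P(cough | comp) = 0.33] × [0.14] = 0.0462
  f_Cold = [P(cough | comp) = 0.14] × [0.29] = 0.0406
  f_Allergy = [P(cough | comp) = 0.24] × [0.27] = 0.0648
Prior × likelihood for each component:
  π_Measles·f_Measles = 0.69 × 0.0462 = 0.031878
  π_Cold·f_Cold = 0.24 × 0.0406 = 0.009744
  π_Allergy·f_Allergy = 0.07 × 0.0648 = 0.004536
Sum: 0.031878 + 0.009744 + 0.004536 = 0.046158
So the posterior for Condition Measles is 0.031878 / 0.046158 ≈ 0.691.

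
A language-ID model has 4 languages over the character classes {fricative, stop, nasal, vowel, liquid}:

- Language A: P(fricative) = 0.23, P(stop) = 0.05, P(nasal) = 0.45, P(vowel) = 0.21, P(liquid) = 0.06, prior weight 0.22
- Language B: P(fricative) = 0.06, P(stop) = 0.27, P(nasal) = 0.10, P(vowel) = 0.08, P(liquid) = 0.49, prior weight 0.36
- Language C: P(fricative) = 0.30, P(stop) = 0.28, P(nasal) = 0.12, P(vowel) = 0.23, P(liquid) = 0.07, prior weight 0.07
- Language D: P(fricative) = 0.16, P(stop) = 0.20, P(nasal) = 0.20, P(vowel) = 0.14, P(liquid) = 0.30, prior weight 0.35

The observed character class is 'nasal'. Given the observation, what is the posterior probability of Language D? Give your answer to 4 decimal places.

By Bayes' theorem, P(k | x) = π_k f_k(x) / Σ_j π_j f_j(x).
Categorical probabilities:
  p_A = 0.45
  p_B = 0.1
  p_C = 0.12
  p_D = 0.2
Weight by the priors:
  π_A·p_A = 0.22 × 0.45 = 0.099
  π_B·p_B = 0.36 × 0.1 = 0.036
  π_C·p_C = 0.07 × 0.12 = 0.0084
  π_D·p_D = 0.35 × 0.2 = 0.07
Normaliser: 0.099 + 0.036 + 0.0084 + 0.07 = 0.2134
P(Language D | x) ≈ 0.3280

0.3280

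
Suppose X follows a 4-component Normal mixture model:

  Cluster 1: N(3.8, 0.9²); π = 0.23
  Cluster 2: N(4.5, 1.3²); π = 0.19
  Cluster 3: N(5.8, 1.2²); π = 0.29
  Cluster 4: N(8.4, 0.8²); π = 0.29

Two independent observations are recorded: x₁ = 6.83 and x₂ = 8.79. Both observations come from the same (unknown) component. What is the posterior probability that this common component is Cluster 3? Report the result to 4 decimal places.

P(component k | x) = w_k·f_k(x) / marginal(x), where marginal(x) = Σ_j w_j·f_j(x).
Since both observations come from the same component, the likelihood for component k is f_k(x₁)·f_k(x₂).
  p_1 = [(1/(0.9·√(2π)))·exp(−(6.83−3.8)²/(2·0.9²)) = 0.443269·exp(-5.66722) = 0.00153258] × [9.36211e-08] = 1.43482e-10
  p_2 = [(1/(1.3·√(2π)))·exp(−(6.83−4.5)²/(2·1.3²)) = 0.306879·exp(-1.60618) = 0.0615758] × [0.00132505] = 8.15912e-05
  p_3 = [(1/(1.2·√(2π)))·exp(−(6.83−5.8)²/(2·1.2²)) = 0.332452·exp(-0.36837) = 0.230011] × [0.0149139] = 0.00343036
  p_4 = [(1/(0.8·√(2π)))·exp(−(6.83−8.4)²/(2·0.8²)) = 0.498678·exp(-1.92570) = 0.0726939] × [0.442806] = 0.0321893
Unnormalised posteriors:
  w_1·p_1 = 0.23 × 1.43482e-10 = 3.30009e-11
  w_2·p_2 = 0.19 × 8.15912e-05 = 1.55023e-05
  w_3·p_3 = 0.29 × 0.00343036 = 0.000994805
  w_4·p_4 = 0.29 × 0.0321893 = 0.0093349
Evidence: 3.30009e-11 + 1.55023e-05 + 0.000994805 + 0.0093349 = 0.0103452
Responsibility of Cluster 3: 0.000994805 / 0.0103452 ≈ 0.0962

0.0962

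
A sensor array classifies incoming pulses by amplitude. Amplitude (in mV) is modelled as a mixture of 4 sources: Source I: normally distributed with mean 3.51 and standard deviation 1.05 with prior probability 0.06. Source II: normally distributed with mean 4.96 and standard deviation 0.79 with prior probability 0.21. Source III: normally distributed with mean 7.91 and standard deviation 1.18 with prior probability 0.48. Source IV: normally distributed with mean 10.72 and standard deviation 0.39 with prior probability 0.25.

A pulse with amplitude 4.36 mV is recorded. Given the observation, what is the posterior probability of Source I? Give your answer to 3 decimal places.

By Bayes' theorem, P(k | x) = π_k f_k(x) / Σ_j π_j f_j(x).
Normal densities:
  f_I = (1/(1.05·√(2π)))·exp(−(4.36−3.51)²/(2·1.05²)) = 0.379945·exp(-0.32766) = 0.27379
  f_II = (1/(0.79·√(2π)))·exp(−(4.36−4.96)²/(2·0.79²)) = 0.504990·exp(-0.28842) = 0.378465
  f_III = (1/(1.18·√(2π)))·exp(−(4.36−7.91)²/(2·1.18²)) = 0.338087·exp(-4.52546) = 0.00366139
  f_IV = (1/(0.39·√(2π)))·exp(−(4.36−10.72)²/(2·0.39²)) = 1.022929·exp(-132.97041) = 1.82612e-58
Prior × likelihood for each component:
  π_I·f_I = 0.06 × 0.27379 = 0.0164274
  π_II·f_II = 0.21 × 0.378465 = 0.0794777
  π_III·f_III = 0.48 × 0.00366139 = 0.00175747
  π_IV·f_IV = 0.25 × 1.82612e-58 = 4.56529e-59
Sum: 0.0164274 + 0.0794777 + 0.00175747 + 4.56529e-59 = 0.0976625
P(Source I | 4.36 mV) = 0.0164274 / 0.0976625 ≈ 0.168

0.168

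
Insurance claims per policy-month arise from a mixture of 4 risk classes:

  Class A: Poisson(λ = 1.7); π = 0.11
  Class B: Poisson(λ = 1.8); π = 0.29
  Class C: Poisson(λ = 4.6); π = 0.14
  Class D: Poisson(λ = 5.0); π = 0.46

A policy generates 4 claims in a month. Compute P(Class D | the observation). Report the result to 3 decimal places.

The responsibility of component k is π_k f_k(x) divided by Σ_j π_j f_j(x).
Poisson probabilities:
  f_A = 0.0635746
  f_B = 0.0723017
  f_C = 0.187528
  f_D = 0.175467
Weight by the priors:
  π_A·f_A = 0.11 × 0.0635746 = 0.00699321
  π_B·f_B = 0.29 × 0.0723017 = 0.0209675
  π_C·f_C = 0.14 × 0.187528 = 0.0262539
  π_D·f_D = 0.46 × 0.175467 = 0.080715
Denominator: 0.00699321 + 0.0209675 + 0.0262539 + 0.080715 = 0.13493
Responsibility of Class D: 0.080715 / 0.13493 ≈ 0.598

0.598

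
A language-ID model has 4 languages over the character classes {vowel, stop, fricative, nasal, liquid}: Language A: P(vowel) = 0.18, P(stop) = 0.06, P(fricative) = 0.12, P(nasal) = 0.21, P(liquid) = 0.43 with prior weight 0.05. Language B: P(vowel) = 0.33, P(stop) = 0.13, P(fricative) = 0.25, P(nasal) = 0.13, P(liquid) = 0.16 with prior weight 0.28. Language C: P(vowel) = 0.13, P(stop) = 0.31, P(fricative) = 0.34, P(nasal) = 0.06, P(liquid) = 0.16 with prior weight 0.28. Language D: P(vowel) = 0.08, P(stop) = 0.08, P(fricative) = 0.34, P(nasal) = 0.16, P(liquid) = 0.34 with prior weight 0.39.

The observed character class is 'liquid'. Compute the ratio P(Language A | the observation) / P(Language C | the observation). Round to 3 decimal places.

Posterior odds = (π_i f_i(x)) / (π_j f_j(x)); the normalising sum cancels.
Categorical probabilities:
  p_A = 0.43
  p_B = 0.16
  p_C = 0.16
  p_D = 0.34
Odds = (0.05/0.28) × (0.43/0.16) = 0.178571 × 2.6875 ≈ 0.480

0.480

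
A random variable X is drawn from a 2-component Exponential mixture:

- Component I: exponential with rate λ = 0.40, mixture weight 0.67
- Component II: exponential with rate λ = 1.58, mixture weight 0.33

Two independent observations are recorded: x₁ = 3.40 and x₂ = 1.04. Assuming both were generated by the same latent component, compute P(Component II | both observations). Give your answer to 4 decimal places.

P(component k | x) = P(Z=k)·f_k(x) / marginal(x), where marginal(x) = Σ_j P(Z=j)·f_j(x).
Since both observations come from the same component, the likelihood for component k is f_k(x₁)·f_k(x₂).
  p_I = [0.102664] × [0.263872] = 0.0270902
  p_II = [0.00733884] × [0.305509] = 0.00224208
Weight by the priors:
  P(Z=I)·p_I = 0.67 × 0.0270902 = 0.0181505
  P(Z=II)·p_II = 0.33 × 0.00224208 = 0.000739887
Evidence: 0.0181505 + 0.000739887 = 0.0188904
P(Component II | x₁, x₂) = 0.000739887 / 0.0188904 ≈ 0.0392

0.0392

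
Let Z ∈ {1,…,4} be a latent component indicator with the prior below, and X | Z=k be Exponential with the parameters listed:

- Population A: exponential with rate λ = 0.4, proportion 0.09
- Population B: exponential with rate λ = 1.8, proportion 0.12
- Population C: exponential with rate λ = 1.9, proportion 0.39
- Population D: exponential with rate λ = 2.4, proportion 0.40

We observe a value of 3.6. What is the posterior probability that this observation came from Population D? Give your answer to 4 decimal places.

Posterior ∝ prior × likelihood, so P(k | x) ∝ π_k f_k(x); normalise over all components.
Component likelihoods at x = 3.6:
  f_A = 0.4·e^(−0.4·3.6) = 0.4·e^(−1.4400) = 0.0947711
  f_B = 1.8·e^(−1.8·3.6) = 1.8·e^(−6.4800) = 0.00276086
  f_C = 1.9·e^(−1.9·3.6) = 1.9·e^(−6.8400) = 0.0020332
  f_D = 2.4·e^(−2.4·3.6) = 2.4·e^(−8.6400) = 0.000424529
Multiply by the mixture weights:
  π_A·f_A = 0.09 × 0.0947711 = 0.0085294
  π_B·f_B = 0.12 × 0.00276086 = 0.000331303
  π_C·f_C = 0.39 × 0.0020332 = 0.000792947
  π_D·f_D = 0.40 × 0.000424529 = 0.000169811
Evidence: 0.0085294 + 0.000331303 + 0.000792947 + 0.000169811 = 0.00982346
Responsibility of Population D: 0.000169811 / 0.00982346 ≈ 0.0173

0.0173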